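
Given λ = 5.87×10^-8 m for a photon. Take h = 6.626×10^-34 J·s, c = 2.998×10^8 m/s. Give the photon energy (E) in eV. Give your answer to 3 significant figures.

21.1 eV

Directly: E = hc/λ.
λ = 5.87×10^-8 m; h = 6.626×10^-34 J·s; c = 2.998×10^8 m/s.
E = 3.384×10^-18 J
3.384×10^-18 J × (1 eV / 1.602×10^-19 J) = 21.12 eV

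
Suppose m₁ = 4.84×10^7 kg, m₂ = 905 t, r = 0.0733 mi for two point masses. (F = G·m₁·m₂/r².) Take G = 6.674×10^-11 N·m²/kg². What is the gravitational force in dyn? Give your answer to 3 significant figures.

21000 dyn

F is given directly by: F = Gm₁m₂/r².
m₁ = 4.84×10^7 kg; m₂ = 905 t = 9.050×10^5 kg; r = 0.0733 mi = 118.0 m; G = 6.674×10^-11 N·m²/kg².
F = 0.2101 N  (the unit combination reduces to kg·m/s² = N)
0.2101 N × (1 dyn / 1.000×10^-5 N) = 21008 dyn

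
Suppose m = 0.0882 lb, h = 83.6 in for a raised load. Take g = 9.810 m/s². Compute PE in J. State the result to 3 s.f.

Directly: PE = mgh.
m = 0.0882 lb = 0.04001 kg; h = 83.6 in = 2.123 m; g = 9.810 m/s².
PE = 0.8334 J  (the unit combination reduces to kg·m²/s² = J)

0.833 J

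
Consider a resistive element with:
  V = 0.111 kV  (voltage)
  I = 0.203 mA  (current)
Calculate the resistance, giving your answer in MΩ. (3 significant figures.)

0.547 MΩ

From Ohm's law: R = V/I.
V = 0.111 kV = 111.0 V; I = 0.203 mA = 2.030×10^-4 A.
R = 5.468×10^5 Ω
5.468×10^5 Ω × (1 MΩ / 1.000×10^6 Ω) = 0.5468 MΩ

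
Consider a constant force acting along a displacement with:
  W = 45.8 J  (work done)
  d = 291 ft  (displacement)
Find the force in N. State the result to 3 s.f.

Solving W = F·d for F: F = W/d.
W = 45.8 J; d = 291 ft = 88.70 m.
F = 0.5164 N

0.516 N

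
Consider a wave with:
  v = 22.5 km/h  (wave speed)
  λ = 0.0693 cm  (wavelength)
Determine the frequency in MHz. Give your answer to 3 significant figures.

0.00902 MHz

Solving v = f·λ for f: f = v/λ.
v = 22.5 km/h = 6.250 m/s; λ = 0.0693 cm = 6.930×10^-4 m.
f = 9019 Hz
9019 Hz × (1 MHz / 1.000×10^6 Hz) = 0.009019 MHz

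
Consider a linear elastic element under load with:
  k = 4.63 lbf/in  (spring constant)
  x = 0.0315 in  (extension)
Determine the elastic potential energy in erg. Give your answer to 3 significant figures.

2600 erg

U is given directly by: U = ½kx².
k = 4.63 lbf/in = 810.8 N/m; x = 0.0315 in = 8.001×10^-4 m.
U = 2.595×10^-4 J  (the unit combination reduces to kg·m²/s² = J)
2.595×10^-4 J × (1 erg / 1.000×10^-7 J) = 2595 erg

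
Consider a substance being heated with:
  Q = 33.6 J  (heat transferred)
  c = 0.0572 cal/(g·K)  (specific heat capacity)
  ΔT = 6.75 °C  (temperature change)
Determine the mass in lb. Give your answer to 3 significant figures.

Solving Q = m·c·ΔT for m: m = Q/(c·ΔT).
Q = 33.6 J; c = 0.0572 cal/(g·K) = 239.3 J/(kg·K); ΔT = 6.75 °C = 6.750 K.
m = 0.02080 kg
0.02080 kg × (1 lb / 0.4536 kg) = 0.04585 lb

0.0459 lb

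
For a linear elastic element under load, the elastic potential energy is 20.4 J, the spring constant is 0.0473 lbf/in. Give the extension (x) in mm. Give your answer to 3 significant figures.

Rearranging: x = √(2U/k).
U = 20.4 J; k = 0.0473 lbf/in = 8.283 N/m.
x = 2.219 m
2.219 m × (1 mm / 0.001000 m) = 2219 mm

2220 mm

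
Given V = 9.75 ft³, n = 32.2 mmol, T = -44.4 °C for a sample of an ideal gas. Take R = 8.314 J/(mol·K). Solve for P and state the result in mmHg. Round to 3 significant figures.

1.66 mmHg

Directly: P = nRT/V.
V = 9.75 ft³ = 0.2761 m³; n = 32.2 mmol = 0.03220 mol; T = -44.4 °C = 228.7 K; R = 8.314 J/(mol·K).
P = 221.8 Pa
221.8 Pa × (1 mmHg / 133.3 Pa) = 1.664 mmHg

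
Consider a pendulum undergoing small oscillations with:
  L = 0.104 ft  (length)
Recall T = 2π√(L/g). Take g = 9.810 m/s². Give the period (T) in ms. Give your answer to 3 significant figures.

357 ms

Directly: T = 2π√(L/g).
L = 0.104 ft = 0.03170 m; g = 9.810 m/s².
T = 0.3572 s
0.3572 s × (1 ms / 0.001000 s) = 357.2 ms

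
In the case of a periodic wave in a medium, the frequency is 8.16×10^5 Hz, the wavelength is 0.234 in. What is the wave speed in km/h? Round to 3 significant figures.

17500 km/h

v is given directly by: v = fλ.
f = 8.16×10^5 Hz; λ = 0.234 in = 0.005944 m.
v = 4850 m/s
4850 m/s × (1 km/h / 0.2778 m/s) = 17460 km/h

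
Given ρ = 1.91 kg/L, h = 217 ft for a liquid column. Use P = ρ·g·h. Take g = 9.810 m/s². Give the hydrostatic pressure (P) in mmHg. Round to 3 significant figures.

9300 mmHg

Directly: P = ρgh.
ρ = 1.91 kg/L = 1910 kg/m³; h = 217 ft = 66.14 m; g = 9.810 m/s².
P = 1.239×10^6 Pa  (the unit combination reduces to kg/(m·s²) = Pa)
1.239×10^6 Pa × (1 mmHg / 133.3 Pa) = 9296 mmHg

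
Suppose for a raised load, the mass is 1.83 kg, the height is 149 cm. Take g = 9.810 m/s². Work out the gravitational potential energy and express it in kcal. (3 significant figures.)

PE is given directly by: PE = mgh.
m = 1.83 kg; h = 149 cm = 1.490 m; g = 9.810 m/s².
PE = 26.75 J  (the unit combination reduces to kg·m²/s² = J)
26.75 J × (1 kcal / 4184 J) = 0.006393 kcal

0.00639 kcal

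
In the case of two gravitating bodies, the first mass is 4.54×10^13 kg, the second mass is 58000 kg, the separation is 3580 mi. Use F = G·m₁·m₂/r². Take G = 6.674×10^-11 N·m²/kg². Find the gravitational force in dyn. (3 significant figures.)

From Newton's law of gravitation: F = Gm₁m₂/r².
m₁ = 4.54×10^13 kg; m₂ = 58000 kg; r = 3580 mi = 5.761×10^6 m; G = 6.674×10^-11 N·m²/kg².
F = 5.294×10^-6 N  (the unit combination reduces to kg·m/s² = N)
5.294×10^-6 N × (1 dyn / 1.000×10^-5 N) = 0.5294 dyn

0.529 dyn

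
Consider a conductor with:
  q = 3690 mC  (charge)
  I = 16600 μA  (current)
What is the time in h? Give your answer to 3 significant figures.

Solving q = I·t for t: t = q/I.
q = 3690 mC = 3.690 C; I = 16600 μA = 0.01660 A.
t = 222.3 s
222.3 s × (1 h / 3600 s) = 0.06175 h

0.0617 h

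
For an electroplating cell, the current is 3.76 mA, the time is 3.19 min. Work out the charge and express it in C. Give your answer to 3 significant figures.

Directly: q = It.
I = 3.76 mA = 0.003760 A; t = 3.19 min = 191.4 s.
q = 0.7197 C

0.720 C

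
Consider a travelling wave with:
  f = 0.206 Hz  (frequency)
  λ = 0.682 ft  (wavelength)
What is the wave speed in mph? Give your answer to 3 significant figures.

v is given directly by: v = fλ.
f = 0.206 Hz; λ = 0.682 ft = 0.2079 m.
v = 0.04282 m/s
0.04282 m/s × (1 mph / 0.4470 m/s) = 0.09579 mph

0.0958 mph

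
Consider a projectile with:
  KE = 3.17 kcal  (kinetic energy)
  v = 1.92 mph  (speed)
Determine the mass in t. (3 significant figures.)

Rearranging KE = ½mv² for m: m = 2·KE/v².
KE = 3.17 kcal = 13263 J; v = 1.92 mph = 0.8583 m/s.
m = 36007 kg
36007 kg × (1 t / 1000 kg) = 36.01 t

36.0 t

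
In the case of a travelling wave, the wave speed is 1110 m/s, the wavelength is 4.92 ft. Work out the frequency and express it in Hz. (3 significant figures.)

Rearranging: f = v/λ.
v = 1110 m/s; λ = 4.92 ft = 1.500 m.
f = 740.2 Hz

740 Hz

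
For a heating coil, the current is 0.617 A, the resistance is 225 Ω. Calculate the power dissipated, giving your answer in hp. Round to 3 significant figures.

0.115 hp

Directly: P = I²R.
I = 0.617 A; R = 225 Ω.
P = 85.66 W  (the unit combination reduces to kg·m²/s³ = W)
85.66 W × (1 hp / 745.7 W) = 0.1149 hp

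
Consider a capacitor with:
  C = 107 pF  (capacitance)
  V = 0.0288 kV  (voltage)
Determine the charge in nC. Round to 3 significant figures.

3.08 nC

Rearranging C = Q/V for Q: Q = CV.
C = 107 pF = 1.070×10^-10 F; V = 0.0288 kV = 28.80 V.
Q = 3.082×10^-9 C
3.082×10^-9 C × (1 nC / 1.000×10^-9 C) = 3.082 nC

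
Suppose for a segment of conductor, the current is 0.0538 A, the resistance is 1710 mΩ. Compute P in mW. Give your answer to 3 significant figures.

4.95 mW

P is given directly by: P = I²R.
I = 0.0538 A; R = 1710 mΩ = 1.710 Ω.
P = 0.004949 W
0.004949 W × (1 mW / 0.001000 W) = 4.949 mW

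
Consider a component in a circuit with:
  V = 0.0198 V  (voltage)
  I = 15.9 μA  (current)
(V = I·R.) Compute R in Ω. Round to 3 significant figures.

1250 Ω

Rearranging V = I·R for R: R = V/I.
V = 0.0198 V; I = 15.9 μA = 1.590×10^-5 A.
R = 1245 Ω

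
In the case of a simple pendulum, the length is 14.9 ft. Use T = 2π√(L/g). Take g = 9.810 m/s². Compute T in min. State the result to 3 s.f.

0.0713 min

T is given directly by: T = 2π√(L/g).
L = 14.9 ft = 4.542 m; g = 9.810 m/s².
T = 4.275 s
4.275 s × (1 min / 60.00 s) = 0.07125 min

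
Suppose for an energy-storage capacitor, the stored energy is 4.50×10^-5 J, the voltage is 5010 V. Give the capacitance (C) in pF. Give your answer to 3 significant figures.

Solving E = ½C·V² for C: C = 2E/V².
E = 4.50×10^-5 J; V = 5010 V.
C = 3.586×10^-12 F
3.586×10^-12 F × (1 pF / 1.000×10^-12 F) = 3.586 pF

3.59 pF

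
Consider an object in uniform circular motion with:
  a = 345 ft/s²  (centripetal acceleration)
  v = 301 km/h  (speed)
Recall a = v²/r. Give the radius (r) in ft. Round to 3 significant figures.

218 ft

Solving a = v²/r for r: r = v²/a.
a = 345 ft/s² = 105.2 m/s²; v = 301 km/h = 83.61 m/s.
r = 66.48 m
66.48 m × (1 ft / 0.3048 m) = 218.1 ft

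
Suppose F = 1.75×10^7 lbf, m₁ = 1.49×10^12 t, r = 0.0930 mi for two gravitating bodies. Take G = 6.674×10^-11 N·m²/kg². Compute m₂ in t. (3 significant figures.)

From Newton's law of gravitation: m₂ = F·r²/(G·m₁).
F = 1.75×10^7 lbf = 7.784×10^7 N; m₁ = 1.49×10^12 t = 1.490×10^15 kg; r = 0.0930 mi = 149.7 m; G = 6.674×10^-11 N·m²/kg².
m₂ = 1.754×10^7 kg
1.754×10^7 kg × (1 t / 1000 kg) = 17535 t

17500 t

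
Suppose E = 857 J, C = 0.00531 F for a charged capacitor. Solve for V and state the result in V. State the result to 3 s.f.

Rearranging: V = √(2E/C).
E = 857 J; C = 0.00531 F.
V = 568.1 V

568 V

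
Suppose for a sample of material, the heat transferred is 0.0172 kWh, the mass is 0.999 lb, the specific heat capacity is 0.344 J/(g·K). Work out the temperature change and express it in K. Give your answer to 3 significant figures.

Solving Q = m·c·ΔT for ΔT: ΔT = Q/(m·c).
Q = 0.0172 kWh = 61920 J; m = 0.999 lb = 0.4531 kg; c = 0.344 J/(g·K) = 344.0 J/(kg·K).
ΔT = 397.2 K

397 K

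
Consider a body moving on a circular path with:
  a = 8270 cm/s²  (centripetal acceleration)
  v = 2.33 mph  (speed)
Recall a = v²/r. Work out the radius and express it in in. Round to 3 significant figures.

Rearranging a = v²/r for r: r = v²/a.
a = 8270 cm/s² = 82.70 m/s²; v = 2.33 mph = 1.042 m/s.
r = 0.01312 m
0.01312 m × (1 in / 0.02540 m) = 0.5165 in

0.516 in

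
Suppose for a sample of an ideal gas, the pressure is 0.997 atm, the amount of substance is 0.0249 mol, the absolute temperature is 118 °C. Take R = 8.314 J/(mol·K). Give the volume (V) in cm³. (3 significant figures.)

802 cm³

Rearranging: V = nRT/P.
P = 0.997 atm = 1.010×10^5 Pa; n = 0.0249 mol; T = 118 °C = 391.1 K; R = 8.314 J/(mol·K).
V = 8.016×10^-4 m³
8.016×10^-4 m³ × (1 cm³ / 1.000×10^-6 m³) = 801.6 cm³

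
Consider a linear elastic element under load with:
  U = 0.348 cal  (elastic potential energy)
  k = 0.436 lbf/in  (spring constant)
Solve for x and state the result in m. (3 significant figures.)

0.195 m

Rearranging U = ½k·x² for x: x = √(2U/k).
U = 0.348 cal = 1.456 J; k = 0.436 lbf/in = 76.36 N/m.
x = 0.1953 m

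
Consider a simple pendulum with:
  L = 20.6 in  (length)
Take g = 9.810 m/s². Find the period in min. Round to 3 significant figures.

T is given directly by: T = 2π√(L/g).
L = 20.6 in = 0.5232 m; g = 9.810 m/s².
T = 1.451 s
1.451 s × (1 min / 60.00 s) = 0.02418 min

0.0242 min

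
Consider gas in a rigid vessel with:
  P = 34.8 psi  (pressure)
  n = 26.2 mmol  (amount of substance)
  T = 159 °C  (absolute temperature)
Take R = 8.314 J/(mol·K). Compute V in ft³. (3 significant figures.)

From the ideal-gas law: V = nRT/P.
P = 34.8 psi = 2.399×10^5 Pa; n = 26.2 mmol = 0.02620 mol; T = 159 °C = 432.1 K; R = 8.314 J/(mol·K).
V = 3.923×10^-4 m³
3.923×10^-4 m³ × (1 ft³ / 0.02832 m³) = 0.01385 ft³

0.0139 ft³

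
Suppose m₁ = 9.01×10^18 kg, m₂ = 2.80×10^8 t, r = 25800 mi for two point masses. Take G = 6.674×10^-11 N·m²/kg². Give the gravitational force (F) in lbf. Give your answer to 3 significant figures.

22000 lbf

From Newton's law of gravitation: F = Gm₁m₂/r².
m₁ = 9.01×10^18 kg; m₂ = 2.80×10^8 t = 2.800×10^11 kg; r = 25800 mi = 4.152×10^7 m; G = 6.674×10^-11 N·m²/kg².
F = 97663 N
97663 N × (1 lbf / 4.448 N) = 21956 lbf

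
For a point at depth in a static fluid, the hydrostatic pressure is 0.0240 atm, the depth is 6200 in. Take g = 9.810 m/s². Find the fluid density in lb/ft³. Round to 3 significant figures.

0.0983 lb/ft³

Solving P = ρ·g·h for ρ: ρ = P/(g·h).
P = 0.0240 atm = 2432 Pa; h = 6200 in = 157.5 m; g = 9.810 m/s².
ρ = 1.574 kg/m³
1.574 kg/m³ × (1 lb/ft³ / 16.02 kg/m³) = 0.09827 lb/ft³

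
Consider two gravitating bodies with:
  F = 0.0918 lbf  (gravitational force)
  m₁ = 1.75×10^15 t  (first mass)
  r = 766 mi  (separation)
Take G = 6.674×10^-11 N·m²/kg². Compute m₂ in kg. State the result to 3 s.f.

5310 kg

Rearranging: m₂ = F·r²/(G·m₁).
F = 0.0918 lbf = 0.4083 N; m₁ = 1.75×10^15 t = 1.750×10^18 kg; r = 766 mi = 1.233×10^6 m; G = 6.674×10^-11 N·m²/kg².
m₂ = 5313 kg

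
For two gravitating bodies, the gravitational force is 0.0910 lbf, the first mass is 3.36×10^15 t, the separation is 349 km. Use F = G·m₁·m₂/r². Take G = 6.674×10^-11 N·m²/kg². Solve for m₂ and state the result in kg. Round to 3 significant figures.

From Newton's law of gravitation: m₂ = F·r²/(G·m₁).
F = 0.0910 lbf = 0.4048 N; m₁ = 3.36×10^15 t = 3.360×10^18 kg; r = 349 km = 3.490×10^5 m; G = 6.674×10^-11 N·m²/kg².
m₂ = 219.9 kg

220 kg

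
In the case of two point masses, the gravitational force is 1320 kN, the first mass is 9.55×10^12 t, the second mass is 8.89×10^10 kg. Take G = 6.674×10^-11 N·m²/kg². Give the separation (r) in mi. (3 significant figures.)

129 mi

Solving F = G·m₁·m₂/r² for r: r = √(G·m₁m₂/F).
F = 1320 kN = 1.320×10^6 N; m₁ = 9.55×10^12 t = 9.550×10^15 kg; m₂ = 8.89×10^10 kg; G = 6.674×10^-11 N·m²/kg².
r = 2.072×10^5 m
2.072×10^5 m × (1 mi / 1609 m) = 128.7 mi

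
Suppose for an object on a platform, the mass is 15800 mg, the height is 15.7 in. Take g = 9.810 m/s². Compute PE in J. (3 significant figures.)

0.0618 J

PE is given directly by: PE = mgh.
m = 15800 mg = 0.01580 kg; h = 15.7 in = 0.3988 m; g = 9.810 m/s².
PE = 0.06181 J  (the unit combination reduces to kg·m²/s² = J)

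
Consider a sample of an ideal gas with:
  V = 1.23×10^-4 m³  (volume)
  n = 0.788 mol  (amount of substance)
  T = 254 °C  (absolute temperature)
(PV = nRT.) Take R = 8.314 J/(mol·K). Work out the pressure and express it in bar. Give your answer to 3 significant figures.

Directly: P = nRT/V.
V = 1.23×10^-4 m³; n = 0.788 mol; T = 254 °C = 527.1 K; R = 8.314 J/(mol·K).
P = 2.808×10^7 Pa
2.808×10^7 Pa × (1 bar / 1.000×10^5 Pa) = 280.8 bar

281 bar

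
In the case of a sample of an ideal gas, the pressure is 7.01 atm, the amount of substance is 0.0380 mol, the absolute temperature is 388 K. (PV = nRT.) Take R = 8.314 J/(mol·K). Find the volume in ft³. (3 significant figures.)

From the ideal-gas law: V = nRT/P.
P = 7.01 atm = 7.103×10^5 Pa; n = 0.0380 mol; T = 388 K; R = 8.314 J/(mol·K).
V = 1.726×10^-4 m³
1.726×10^-4 m³ × (1 ft³ / 0.02832 m³) = 0.006095 ft³

0.00609 ft³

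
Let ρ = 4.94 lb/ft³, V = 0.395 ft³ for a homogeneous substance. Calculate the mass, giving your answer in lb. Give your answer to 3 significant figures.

Rearranging: m = ρV.
ρ = 4.94 lb/ft³ = 79.13 kg/m³; V = 0.395 ft³ = 0.01119 m³.
m = 0.8851 kg
0.8851 kg × (1 lb / 0.4536 kg) = 1.951 lb

1.95 lb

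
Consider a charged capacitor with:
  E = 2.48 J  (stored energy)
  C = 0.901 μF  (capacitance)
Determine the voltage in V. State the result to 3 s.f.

Rearranging E = ½C·V² for V: V = √(2E/C).
E = 2.48 J; C = 0.901 μF = 9.010×10^-7 F.
V = 2346 V  (the unit combination reduces to kg·m²/(A·s³) = V)

2350 V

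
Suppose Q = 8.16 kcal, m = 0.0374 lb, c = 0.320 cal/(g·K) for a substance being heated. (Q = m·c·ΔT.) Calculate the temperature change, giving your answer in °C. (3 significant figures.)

Solving Q = m·c·ΔT for ΔT: ΔT = Q/(m·c).
Q = 8.16 kcal = 34141 J; m = 0.0374 lb = 0.01696 kg; c = 0.320 cal/(g·K) = 1339 J/(kg·K).
ΔT = 1503 K
Since 1 °C = 1 K, 1503 °C.

1500 °C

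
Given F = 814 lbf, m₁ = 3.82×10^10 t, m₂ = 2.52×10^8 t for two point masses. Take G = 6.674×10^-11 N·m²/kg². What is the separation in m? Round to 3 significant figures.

From Newton's law of gravitation: r = √(G·m₁m₂/F).
F = 814 lbf = 3621 N; m₁ = 3.82×10^10 t = 3.820×10^13 kg; m₂ = 2.52×10^8 t = 2.520×10^11 kg; G = 6.674×10^-11 N·m²/kg².
r = 4.212×10^5 m

4.21×10^5 m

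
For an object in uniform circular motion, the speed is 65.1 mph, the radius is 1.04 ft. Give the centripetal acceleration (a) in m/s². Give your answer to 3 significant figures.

2670 m/s²

a is given directly by: a = v²/r.
v = 65.1 mph = 29.10 m/s; r = 1.04 ft = 0.3170 m.
a = 2672 m/s²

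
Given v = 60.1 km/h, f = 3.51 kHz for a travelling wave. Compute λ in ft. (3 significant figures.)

0.0156 ft

Solving v = f·λ for λ: λ = v/f.
v = 60.1 km/h = 16.69 m/s; f = 3.51 kHz = 3510 Hz.
λ = 0.004756 m
0.004756 m × (1 ft / 0.3048 m) = 0.01560 ft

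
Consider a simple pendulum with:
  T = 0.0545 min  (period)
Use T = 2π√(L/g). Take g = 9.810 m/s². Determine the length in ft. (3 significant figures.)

Solving T = 2π√(L/g) for L: L = g·(T/2π)².
T = 0.0545 min = 3.270 s; g = 9.810 m/s².
L = 2.657 m
2.657 m × (1 ft / 0.3048 m) = 8.717 ft

8.72 ft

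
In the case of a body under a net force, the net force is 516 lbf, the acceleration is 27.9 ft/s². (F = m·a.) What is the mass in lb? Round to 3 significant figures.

From Newton's second law: m = F/a.
F = 516 lbf = 2295 N; a = 27.9 ft/s² = 8.504 m/s².
m = 269.9 kg
269.9 kg × (1 lb / 0.4536 kg) = 595.0 lb

595 lb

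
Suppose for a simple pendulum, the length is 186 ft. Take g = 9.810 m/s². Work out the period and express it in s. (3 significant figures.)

Directly: T = 2π√(L/g).
L = 186 ft = 56.69 m; g = 9.810 m/s².
T = 15.10 s

15.1 s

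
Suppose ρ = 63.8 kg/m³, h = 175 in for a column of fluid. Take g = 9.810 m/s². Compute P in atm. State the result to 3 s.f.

0.0275 atm

P is given directly by: P = ρgh.
ρ = 63.8 kg/m³; h = 175 in = 4.445 m; g = 9.810 m/s².
P = 2782 Pa
2782 Pa × (1 atm / 1.013×10^5 Pa) = 0.02746 atm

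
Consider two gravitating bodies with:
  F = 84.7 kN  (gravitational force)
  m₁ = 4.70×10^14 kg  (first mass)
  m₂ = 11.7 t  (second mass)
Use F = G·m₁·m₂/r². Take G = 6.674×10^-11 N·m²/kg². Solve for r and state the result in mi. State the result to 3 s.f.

0.0409 mi

From Newton's law of gravitation: r = √(G·m₁m₂/F).
F = 84.7 kN = 84700 N; m₁ = 4.70×10^14 kg; m₂ = 11.7 t = 11700 kg; G = 6.674×10^-11 N·m²/kg².
r = 65.83 m
65.83 m × (1 mi / 1609 m) = 0.04090 mi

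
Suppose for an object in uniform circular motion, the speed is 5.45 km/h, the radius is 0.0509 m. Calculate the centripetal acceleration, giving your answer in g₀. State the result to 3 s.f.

a is given directly by: a = v²/r.
v = 5.45 km/h = 1.514 m/s; r = 0.0509 m.
a = 45.03 m/s²
45.03 m/s² × (1 g₀ / 9.807 m/s²) = 4.591 g₀

4.59 g₀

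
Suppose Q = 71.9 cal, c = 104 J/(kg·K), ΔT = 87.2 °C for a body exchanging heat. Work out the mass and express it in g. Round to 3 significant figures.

33.2 g

Solving Q = m·c·ΔT for m: m = Q/(c·ΔT).
Q = 71.9 cal = 300.8 J; c = 104 J/(kg·K); ΔT = 87.2 °C = 87.20 K.
m = 0.03317 kg
0.03317 kg × (1 g / 0.001000 kg) = 33.17 g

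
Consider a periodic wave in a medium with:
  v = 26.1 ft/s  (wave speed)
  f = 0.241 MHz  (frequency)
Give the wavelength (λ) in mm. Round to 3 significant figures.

0.0330 mm

Solving v = f·λ for λ: λ = v/f.
v = 26.1 ft/s = 7.955 m/s; f = 0.241 MHz = 2.410×10^5 Hz.
λ = 3.301×10^-5 m
3.301×10^-5 m × (1 mm / 0.001000 m) = 0.03301 mm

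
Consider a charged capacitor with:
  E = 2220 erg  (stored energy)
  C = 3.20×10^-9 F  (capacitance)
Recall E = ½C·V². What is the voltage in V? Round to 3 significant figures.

372 V

Solving E = ½C·V² for V: V = √(2E/C).
E = 2220 erg = 2.220×10^-4 J; C = 3.20×10^-9 F.
V = 372.5 V  (the unit combination reduces to kg·m²/(A·s³) = V)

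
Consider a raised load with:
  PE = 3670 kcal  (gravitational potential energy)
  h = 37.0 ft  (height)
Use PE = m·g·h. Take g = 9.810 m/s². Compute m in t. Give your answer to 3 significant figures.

Rearranging: m = PE/(g·h).
PE = 3670 kcal = 1.536×10^7 J; h = 37.0 ft = 11.28 m; g = 9.810 m/s².
m = 1.388×10^5 kg
1.388×10^5 kg × (1 t / 1000 kg) = 138.8 t

139 t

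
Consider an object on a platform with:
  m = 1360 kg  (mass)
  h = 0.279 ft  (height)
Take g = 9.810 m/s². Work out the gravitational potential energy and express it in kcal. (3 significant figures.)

0.271 kcal

PE is given directly by: PE = mgh.
m = 1360 kg; h = 0.279 ft = 0.08504 m; g = 9.810 m/s².
PE = 1135 J  (the unit combination reduces to kg·m²/s² = J)
1135 J × (1 kcal / 4184 J) = 0.2712 kcal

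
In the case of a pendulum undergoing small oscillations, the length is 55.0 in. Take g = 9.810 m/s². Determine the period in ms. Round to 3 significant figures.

2370 ms

Directly: T = 2π√(L/g).
L = 55.0 in = 1.397 m; g = 9.810 m/s².
T = 2.371 s
2.371 s × (1 ms / 0.001000 s) = 2371 ms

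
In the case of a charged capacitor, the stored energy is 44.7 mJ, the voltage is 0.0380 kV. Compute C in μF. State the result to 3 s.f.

61.9 μF

Solving E = ½C·V² for C: C = 2E/V².
E = 44.7 mJ = 0.04470 J; V = 0.0380 kV = 38.00 V.
C = 6.191×10^-5 F
6.191×10^-5 F × (1 μF / 1.000×10^-6 F) = 61.91 μF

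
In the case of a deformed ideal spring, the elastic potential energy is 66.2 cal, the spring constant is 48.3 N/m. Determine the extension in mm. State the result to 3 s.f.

3390 mm

Solving U = ½k·x² for x: x = √(2U/k).
U = 66.2 cal = 277.0 J; k = 48.3 N/m.
x = 3.387 m
3.387 m × (1 mm / 0.001000 m) = 3387 mm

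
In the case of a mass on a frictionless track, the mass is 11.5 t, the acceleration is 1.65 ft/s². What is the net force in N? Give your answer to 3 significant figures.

From Newton's second law: F = m·a.
m = 11.5 t = 11500 kg; a = 1.65 ft/s² = 0.5029 m/s².
F = 5784 N

5780 N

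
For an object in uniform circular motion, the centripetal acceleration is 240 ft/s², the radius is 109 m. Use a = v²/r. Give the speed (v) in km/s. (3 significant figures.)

0.0893 km/s

Rearranging: v = √(a·r).
a = 240 ft/s² = 73.15 m/s²; r = 109 m.
v = 89.29 m/s
89.29 m/s × (1 km/s / 1000 m/s) = 0.08929 km/s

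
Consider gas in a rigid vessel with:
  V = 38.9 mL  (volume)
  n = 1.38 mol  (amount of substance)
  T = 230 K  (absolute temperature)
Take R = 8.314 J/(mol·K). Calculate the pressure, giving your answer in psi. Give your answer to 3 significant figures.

9840 psi

From the ideal-gas law: P = nRT/V.
V = 38.9 mL = 3.890×10^-5 m³; n = 1.38 mol; T = 230 K; R = 8.314 J/(mol·K).
P = 6.784×10^7 Pa
6.784×10^7 Pa × (1 psi / 6895 Pa) = 9839 psi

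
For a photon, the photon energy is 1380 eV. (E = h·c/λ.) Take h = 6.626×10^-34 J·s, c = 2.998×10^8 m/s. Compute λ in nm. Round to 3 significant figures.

Rearranging: λ = hc/E.
E = 1380 eV = 2.211×10^-16 J; h = 6.626×10^-34 J·s; c = 2.998×10^8 m/s.
λ = 8.984×10^-10 m
8.984×10^-10 m × (1 nm / 1.000×10^-9 m) = 0.8984 nm

0.898 nm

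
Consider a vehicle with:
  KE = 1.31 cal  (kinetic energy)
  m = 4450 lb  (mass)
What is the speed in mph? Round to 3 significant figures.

Rearranging KE = ½mv² for v: v = √(2·KE/m).
KE = 1.31 cal = 5.481 J; m = 4450 lb = 2018 kg.
v = 0.07369 m/s
0.07369 m/s × (1 mph / 0.4470 m/s) = 0.1648 mph

0.165 mph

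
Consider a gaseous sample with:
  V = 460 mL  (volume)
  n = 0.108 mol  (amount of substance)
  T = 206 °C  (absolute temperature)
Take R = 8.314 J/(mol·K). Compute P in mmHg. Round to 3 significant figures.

7020 mmHg

From the ideal-gas law: P = nRT/V.
V = 460 mL = 4.600×10^-4 m³; n = 0.108 mol; T = 206 °C = 479.1 K; R = 8.314 J/(mol·K).
P = 9.353×10^5 Pa  (the unit combination reduces to kg/(m·s²) = Pa)
9.353×10^5 Pa × (1 mmHg / 133.3 Pa) = 7015 mmHg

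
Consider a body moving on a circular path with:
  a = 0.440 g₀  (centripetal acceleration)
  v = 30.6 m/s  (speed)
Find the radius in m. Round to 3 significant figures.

Solving a = v²/r for r: r = v²/a.
a = 0.440 g₀ = 4.315 m/s²; v = 30.6 m/s.
r = 217.0 m

217 m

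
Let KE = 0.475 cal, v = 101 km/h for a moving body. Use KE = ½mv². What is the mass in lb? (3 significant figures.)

0.0111 lb

Solving KE = ½mv² for m: m = 2·KE/v².
KE = 0.475 cal = 1.987 J; v = 101 km/h = 28.06 m/s.
m = 0.005050 kg
0.005050 kg × (1 lb / 0.4536 kg) = 0.01113 lb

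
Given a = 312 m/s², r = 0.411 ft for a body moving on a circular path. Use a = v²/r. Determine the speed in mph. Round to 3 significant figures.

Solving a = v²/r for v: v = √(a·r).
a = 312 m/s²; r = 0.411 ft = 0.1253 m.
v = 6.252 m/s
6.252 m/s × (1 mph / 0.4470 m/s) = 13.98 mph

14.0 mph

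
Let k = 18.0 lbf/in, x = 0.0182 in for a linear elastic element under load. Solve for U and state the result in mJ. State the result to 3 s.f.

U is given directly by: U = ½kx².
k = 18.0 lbf/in = 3152 N/m; x = 0.0182 in = 4.623×10^-4 m.
U = 3.368×10^-4 J  (the unit combination reduces to kg·m²/s² = J)
3.368×10^-4 J × (1 mJ / 0.001000 J) = 0.3368 mJ

0.337 mJ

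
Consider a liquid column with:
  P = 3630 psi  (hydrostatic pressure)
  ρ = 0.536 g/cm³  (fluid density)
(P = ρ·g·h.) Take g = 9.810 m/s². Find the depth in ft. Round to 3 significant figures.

15600 ft

Solving P = ρ·g·h for h: h = P/(ρ·g).
P = 3630 psi = 2.503×10^7 Pa; ρ = 0.536 g/cm³ = 536.0 kg/m³; g = 9.810 m/s².
h = 4760 m
4760 m × (1 ft / 0.3048 m) = 15616 ft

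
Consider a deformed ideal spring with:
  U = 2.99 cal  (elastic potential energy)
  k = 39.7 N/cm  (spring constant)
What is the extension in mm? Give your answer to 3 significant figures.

79.4 mm

Rearranging U = ½k·x² for x: x = √(2U/k).
U = 2.99 cal = 12.51 J; k = 39.7 N/cm = 3970 N/m.
x = 0.07939 m
0.07939 m × (1 mm / 0.001000 m) = 79.39 mm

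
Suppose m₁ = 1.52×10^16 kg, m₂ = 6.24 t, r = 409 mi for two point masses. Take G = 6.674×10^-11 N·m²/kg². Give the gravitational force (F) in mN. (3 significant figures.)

14.6 mN

From Newton's law of gravitation: F = Gm₁m₂/r².
m₁ = 1.52×10^16 kg; m₂ = 6.24 t = 6240 kg; r = 409 mi = 6.582×10^5 m; G = 6.674×10^-11 N·m²/kg².
F = 0.01461 N
0.01461 N × (1 mN / 0.001000 N) = 14.61 mN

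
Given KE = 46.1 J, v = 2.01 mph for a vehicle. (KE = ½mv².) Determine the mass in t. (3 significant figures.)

0.114 t

Rearranging: m = 2·KE/v².
KE = 46.1 J; v = 2.01 mph = 0.8986 m/s.
m = 114.2 kg
114.2 kg × (1 t / 1000 kg) = 0.1142 t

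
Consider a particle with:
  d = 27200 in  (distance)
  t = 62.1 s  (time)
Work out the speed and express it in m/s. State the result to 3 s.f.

11.1 m/s

Directly: v = d/t.
d = 27200 in = 690.9 m; t = 62.1 s.
v = 11.13 m/s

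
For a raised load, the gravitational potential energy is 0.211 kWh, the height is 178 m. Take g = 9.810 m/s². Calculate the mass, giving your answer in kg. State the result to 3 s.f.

435 kg

Solving PE = m·g·h for m: m = PE/(g·h).
PE = 0.211 kWh = 7.596×10^5 J; h = 178 m; g = 9.810 m/s².
m = 435.0 kg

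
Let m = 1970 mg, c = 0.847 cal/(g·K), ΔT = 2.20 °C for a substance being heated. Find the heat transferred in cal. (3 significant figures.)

Directly: Q = mcΔT.
m = 1970 mg = 0.001970 kg; c = 0.847 cal/(g·K) = 3544 J/(kg·K); ΔT = 2.20 °C = 2.200 K.
Q = 15.36 J  (the unit combination reduces to kg·m²/s² = J)
15.36 J × (1 cal / 4.184 J) = 3.671 cal

3.67 cal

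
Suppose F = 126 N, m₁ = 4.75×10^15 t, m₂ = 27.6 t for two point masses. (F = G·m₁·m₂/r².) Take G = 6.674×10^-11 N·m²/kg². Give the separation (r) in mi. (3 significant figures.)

164 mi

Rearranging: r = √(G·m₁m₂/F).
F = 126 N; m₁ = 4.75×10^15 t = 4.750×10^18 kg; m₂ = 27.6 t = 27600 kg; G = 6.674×10^-11 N·m²/kg².
r = 2.635×10^5 m
2.635×10^5 m × (1 mi / 1609 m) = 163.7 mi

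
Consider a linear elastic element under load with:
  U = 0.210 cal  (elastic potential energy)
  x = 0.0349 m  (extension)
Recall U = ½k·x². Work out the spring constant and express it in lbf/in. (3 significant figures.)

Rearranging: k = 2U/x².
U = 0.210 cal = 0.8786 J; x = 0.0349 m.
k = 1443 N/m
1443 N/m × (1 lbf/in / 175.1 N/m) = 8.238 lbf/in

8.24 lbf/in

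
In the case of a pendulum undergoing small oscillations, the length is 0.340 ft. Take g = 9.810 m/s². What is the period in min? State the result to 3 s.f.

T is given directly by: T = 2π√(L/g).
L = 0.340 ft = 0.1036 m; g = 9.810 m/s².
T = 0.6458 s
0.6458 s × (1 min / 60.00 s) = 0.01076 min

0.0108 min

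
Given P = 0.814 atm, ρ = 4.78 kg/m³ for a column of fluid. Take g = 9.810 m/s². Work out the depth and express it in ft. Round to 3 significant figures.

5770 ft

Rearranging: h = P/(ρ·g).
P = 0.814 atm = 82479 Pa; ρ = 4.78 kg/m³; g = 9.810 m/s².
h = 1759 m
1759 m × (1 ft / 0.3048 m) = 5771 ft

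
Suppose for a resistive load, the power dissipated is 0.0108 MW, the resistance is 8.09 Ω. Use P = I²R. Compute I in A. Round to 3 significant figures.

36.5 A

Solving P = I²R for I: I = √(P/R).
P = 0.0108 MW = 10800 W; R = 8.09 Ω.
I = 36.54 A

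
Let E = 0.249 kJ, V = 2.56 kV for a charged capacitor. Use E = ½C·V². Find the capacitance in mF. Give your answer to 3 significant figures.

0.0760 mF

Rearranging E = ½C·V² for C: C = 2E/V².
E = 0.249 kJ = 249.0 J; V = 2.56 kV = 2560 V.
C = 7.599×10^-5 F
7.599×10^-5 F × (1 mF / 0.001000 F) = 0.07599 mF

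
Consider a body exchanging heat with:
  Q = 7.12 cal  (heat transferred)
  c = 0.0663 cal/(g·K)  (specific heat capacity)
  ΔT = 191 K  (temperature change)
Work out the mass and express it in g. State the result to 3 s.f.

0.562 g

Rearranging Q = m·c·ΔT for m: m = Q/(c·ΔT).
Q = 7.12 cal = 29.79 J; c = 0.0663 cal/(g·K) = 277.4 J/(kg·K); ΔT = 191 K.
m = 5.623×10^-4 kg
5.623×10^-4 kg × (1 g / 0.001000 kg) = 0.5623 g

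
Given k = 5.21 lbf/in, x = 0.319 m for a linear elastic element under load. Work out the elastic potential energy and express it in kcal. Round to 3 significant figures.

0.0111 kcal

Directly: U = ½kx².
k = 5.21 lbf/in = 912.4 N/m; x = 0.319 m.
U = 46.42 J
46.42 J × (1 kcal / 4184 J) = 0.01110 kcal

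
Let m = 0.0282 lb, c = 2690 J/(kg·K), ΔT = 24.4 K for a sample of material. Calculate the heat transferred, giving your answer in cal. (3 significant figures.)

201 cal

Directly: Q = mcΔT.
m = 0.0282 lb = 0.01279 kg; c = 2690 J/(kg·K); ΔT = 24.4 K.
Q = 839.6 J
839.6 J × (1 cal / 4.184 J) = 200.7 cal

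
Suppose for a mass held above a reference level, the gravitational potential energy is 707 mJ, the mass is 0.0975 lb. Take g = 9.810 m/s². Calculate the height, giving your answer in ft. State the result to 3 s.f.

5.35 ft

Rearranging PE = m·g·h for h: h = PE/(m·g).
PE = 707 mJ = 0.7070 J; m = 0.0975 lb = 0.04423 kg; g = 9.810 m/s².
h = 1.630 m
1.630 m × (1 ft / 0.3048 m) = 5.346 ft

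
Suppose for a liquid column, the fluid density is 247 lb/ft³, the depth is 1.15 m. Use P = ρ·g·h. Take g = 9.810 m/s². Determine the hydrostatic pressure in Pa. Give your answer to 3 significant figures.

44600 Pa

P is given directly by: P = ρgh.
ρ = 247 lb/ft³ = 3957 kg/m³; h = 1.15 m; g = 9.810 m/s².
P = 44636 Pa  (the unit combination reduces to kg/(m·s²) = Pa)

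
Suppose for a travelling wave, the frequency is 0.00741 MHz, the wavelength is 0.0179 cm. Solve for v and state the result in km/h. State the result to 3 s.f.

4.78 km/h

Directly: v = fλ.
f = 0.00741 MHz = 7410 Hz; λ = 0.0179 cm = 1.790×10^-4 m.
v = 1.326 m/s
1.326 m/s × (1 km/h / 0.2778 m/s) = 4.775 km/h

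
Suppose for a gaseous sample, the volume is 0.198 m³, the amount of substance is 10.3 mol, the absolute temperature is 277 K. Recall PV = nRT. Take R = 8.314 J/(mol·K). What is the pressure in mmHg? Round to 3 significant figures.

P is given directly by: P = nRT/V.
V = 0.198 m³; n = 10.3 mol; T = 277 K; R = 8.314 J/(mol·K).
P = 1.198×10^5 Pa
1.198×10^5 Pa × (1 mmHg / 133.3 Pa) = 898.6 mmHg

899 mmHg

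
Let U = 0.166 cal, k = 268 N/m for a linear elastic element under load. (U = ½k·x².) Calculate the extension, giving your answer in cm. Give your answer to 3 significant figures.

7.20 cm

Solving U = ½k·x² for x: x = √(2U/k).
U = 0.166 cal = 0.6945 J; k = 268 N/m.
x = 0.07199 m
0.07199 m × (1 cm / 0.01000 m) = 7.199 cm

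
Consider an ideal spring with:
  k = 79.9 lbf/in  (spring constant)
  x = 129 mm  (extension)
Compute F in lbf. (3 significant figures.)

From Hooke's law: F = kx.
k = 79.9 lbf/in = 13993 N/m; x = 129 mm = 0.1290 m.
F = 1805 N  (the unit combination reduces to kg·m/s² = N)
1805 N × (1 lbf / 4.448 N) = 405.8 lbf

406 lbf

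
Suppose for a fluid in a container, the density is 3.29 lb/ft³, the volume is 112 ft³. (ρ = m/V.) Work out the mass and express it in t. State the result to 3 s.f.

0.167 t

Rearranging: m = ρV.
ρ = 3.29 lb/ft³ = 52.70 kg/m³; V = 112 ft³ = 3.171 m³.
m = 167.1 kg
167.1 kg × (1 t / 1000 kg) = 0.1671 t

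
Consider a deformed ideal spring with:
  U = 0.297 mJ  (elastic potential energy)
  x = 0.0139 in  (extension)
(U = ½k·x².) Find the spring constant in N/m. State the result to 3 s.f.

4770 N/m

Rearranging: k = 2U/x².
U = 0.297 mJ = 2.970×10^-4 J; x = 0.0139 in = 3.531×10^-4 m.
k = 4765 N/m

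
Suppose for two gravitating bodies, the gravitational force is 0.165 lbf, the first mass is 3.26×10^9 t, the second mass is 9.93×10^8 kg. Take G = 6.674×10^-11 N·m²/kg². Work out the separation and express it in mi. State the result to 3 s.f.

337 mi

Rearranging: r = √(G·m₁m₂/F).
F = 0.165 lbf = 0.7340 N; m₁ = 3.26×10^9 t = 3.260×10^12 kg; m₂ = 9.93×10^8 kg; G = 6.674×10^-11 N·m²/kg².
r = 5.426×10^5 m
5.426×10^5 m × (1 mi / 1609 m) = 337.1 mi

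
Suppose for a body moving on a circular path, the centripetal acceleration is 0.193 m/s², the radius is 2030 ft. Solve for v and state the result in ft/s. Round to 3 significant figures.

35.9 ft/s

Rearranging a = v²/r for v: v = √(a·r).
a = 0.193 m/s²; r = 2030 ft = 618.7 m.
v = 10.93 m/s
10.93 m/s × (1 ft/s / 0.3048 m/s) = 35.85 ft/s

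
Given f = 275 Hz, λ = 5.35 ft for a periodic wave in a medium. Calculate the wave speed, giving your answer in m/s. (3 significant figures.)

v is given directly by: v = fλ.
f = 275 Hz; λ = 5.35 ft = 1.631 m.
v = 448.4 m/s

448 m/s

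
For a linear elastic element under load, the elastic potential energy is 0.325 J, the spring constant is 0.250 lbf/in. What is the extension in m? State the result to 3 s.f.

0.122 m

Solving U = ½k·x² for x: x = √(2U/k).
U = 0.325 J; k = 0.250 lbf/in = 43.78 N/m.
x = 0.1218 m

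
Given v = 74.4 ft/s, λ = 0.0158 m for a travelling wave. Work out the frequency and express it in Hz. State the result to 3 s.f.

1440 Hz

Rearranging: f = v/λ.
v = 74.4 ft/s = 22.68 m/s; λ = 0.0158 m.
f = 1435 Hz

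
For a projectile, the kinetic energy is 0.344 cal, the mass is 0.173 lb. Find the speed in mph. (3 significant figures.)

Rearranging KE = ½mv² for v: v = √(2·KE/m).
KE = 0.344 cal = 1.439 J; m = 0.173 lb = 0.07847 kg.
v = 6.057 m/s
6.057 m/s × (1 mph / 0.4470 m/s) = 13.55 mph

13.5 mph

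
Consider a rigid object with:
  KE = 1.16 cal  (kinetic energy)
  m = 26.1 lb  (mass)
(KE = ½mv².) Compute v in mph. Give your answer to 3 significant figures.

Solving KE = ½mv² for v: v = √(2·KE/m).
KE = 1.16 cal = 4.853 J; m = 26.1 lb = 11.84 kg.
v = 0.9055 m/s
0.9055 m/s × (1 mph / 0.4470 m/s) = 2.026 mph

2.03 mph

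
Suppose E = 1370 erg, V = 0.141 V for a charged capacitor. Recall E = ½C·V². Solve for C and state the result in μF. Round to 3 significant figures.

Rearranging: C = 2E/V².
E = 1370 erg = 1.370×10^-4 J; V = 0.141 V.
C = 0.01378 F
0.01378 F × (1 μF / 1.000×10^-6 F) = 13782 μF

13800 μF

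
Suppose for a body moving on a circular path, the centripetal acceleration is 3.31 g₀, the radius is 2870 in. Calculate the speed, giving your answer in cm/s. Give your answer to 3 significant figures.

Solving a = v²/r for v: v = √(a·r).
a = 3.31 g₀ = 32.46 m/s²; r = 2870 in = 72.90 m.
v = 48.64 m/s
48.64 m/s × (1 cm/s / 0.01000 m/s) = 4864 cm/s

4860 cm/s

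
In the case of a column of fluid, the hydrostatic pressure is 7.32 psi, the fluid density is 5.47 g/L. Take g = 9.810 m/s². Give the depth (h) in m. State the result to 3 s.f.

941 m

Solving P = ρ·g·h for h: h = P/(ρ·g).
P = 7.32 psi = 50470 Pa; ρ = 5.47 g/L = 5.470 kg/m³; g = 9.810 m/s².
h = 940.5 m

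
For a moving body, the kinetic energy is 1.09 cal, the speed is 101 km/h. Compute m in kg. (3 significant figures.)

0.0116 kg

Rearranging KE = ½mv² for m: m = 2·KE/v².
KE = 1.09 cal = 4.561 J; v = 101 km/h = 28.06 m/s.
m = 0.01159 kg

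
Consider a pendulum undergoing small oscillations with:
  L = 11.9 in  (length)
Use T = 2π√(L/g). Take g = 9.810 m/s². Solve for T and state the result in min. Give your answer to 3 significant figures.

T is given directly by: T = 2π√(L/g).
L = 11.9 in = 0.3023 m; g = 9.810 m/s².
T = 1.103 s
1.103 s × (1 min / 60.00 s) = 0.01838 min

0.0184 min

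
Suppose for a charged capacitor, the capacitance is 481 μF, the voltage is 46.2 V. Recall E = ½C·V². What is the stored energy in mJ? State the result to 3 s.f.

Directly: E = ½CV².
C = 481 μF = 4.810×10^-4 F; V = 46.2 V.
E = 0.5133 J  (the unit combination reduces to kg·m²/s² = J)
0.5133 J × (1 mJ / 0.001000 J) = 513.3 mJ

513 mJ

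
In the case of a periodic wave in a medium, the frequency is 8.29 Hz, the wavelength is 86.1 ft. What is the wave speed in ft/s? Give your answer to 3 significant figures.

v is given directly by: v = fλ.
f = 8.29 Hz; λ = 86.1 ft = 26.24 m.
v = 217.6 m/s
217.6 m/s × (1 ft/s / 0.3048 m/s) = 713.8 ft/s

714 ft/s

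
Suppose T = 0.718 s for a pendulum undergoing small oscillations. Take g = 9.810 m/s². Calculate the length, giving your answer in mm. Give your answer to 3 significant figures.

Solving T = 2π√(L/g) for L: L = g·(T/2π)².
T = 0.718 s; g = 9.810 m/s².
L = 0.1281 m
0.1281 m × (1 mm / 0.001000 m) = 128.1 mm

128 mm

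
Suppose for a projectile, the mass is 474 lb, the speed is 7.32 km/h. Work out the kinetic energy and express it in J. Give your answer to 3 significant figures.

444 J

Directly: KE = ½mv².
m = 474 lb = 215.0 kg; v = 7.32 km/h = 2.033 m/s.
KE = 444.5 J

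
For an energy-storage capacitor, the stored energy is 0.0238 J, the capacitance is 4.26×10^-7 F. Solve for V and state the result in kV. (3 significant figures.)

Solving E = ½C·V² for V: V = √(2E/C).
E = 0.0238 J; C = 4.26×10^-7 F.
V = 334.3 V  (the unit combination reduces to kg·m²/(A·s³) = V)
334.3 V × (1 kV / 1000 V) = 0.3343 kV

0.334 kV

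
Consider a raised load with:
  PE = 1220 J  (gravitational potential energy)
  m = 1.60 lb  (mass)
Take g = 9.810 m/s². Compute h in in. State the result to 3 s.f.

Solving PE = m·g·h for h: h = PE/(m·g).
PE = 1220 J; m = 1.60 lb = 0.7257 kg; g = 9.810 m/s².
h = 171.4 m
171.4 m × (1 in / 0.02540 m) = 6746 in

6750 in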